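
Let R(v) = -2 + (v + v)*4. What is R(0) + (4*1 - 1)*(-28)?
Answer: -86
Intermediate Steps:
R(v) = -2 + 8*v (R(v) = -2 + (2*v)*4 = -2 + 8*v)
R(0) + (4*1 - 1)*(-28) = (-2 + 8*0) + (4*1 - 1)*(-28) = (-2 + 0) + (4 - 1)*(-28) = -2 + 3*(-28) = -2 - 84 = -86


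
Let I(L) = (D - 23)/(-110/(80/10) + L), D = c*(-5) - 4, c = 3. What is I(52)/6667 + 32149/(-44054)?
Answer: -10933673557/14979108918 ≈ -0.72993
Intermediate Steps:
D = -19 (D = 3*(-5) - 4 = -15 - 4 = -19)
I(L) = -42/(-55/4 + L) (I(L) = (-19 - 23)/(-110/(80/10) + L) = -42/(-110/(80*(1/10)) + L) = -42/(-110/8 + L) = -42/(-110*1/8 + L) = -42/(-55/4 + L))
I(52)/6667 + 32149/(-44054) = -168/(-55 + 4*52)/6667 + 32149/(-44054) = -168/(-55 + 208)*(1/6667) + 32149*(-1/44054) = -168/153*(1/6667) - 32149/44054 = -168*1/153*(1/6667) - 32149/44054 = -56/51*1/6667 - 32149/44054 = -56/340017 - 32149/44054 = -10933673557/14979108918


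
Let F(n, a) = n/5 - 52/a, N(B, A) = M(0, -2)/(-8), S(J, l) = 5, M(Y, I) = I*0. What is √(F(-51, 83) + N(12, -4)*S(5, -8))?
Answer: I*√1864595/415 ≈ 3.2904*I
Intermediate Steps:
M(Y, I) = 0
N(B, A) = 0 (N(B, A) = 0/(-8) = 0*(-⅛) = 0)
F(n, a) = -52/a + n/5 (F(n, a) = n*(⅕) - 52/a = n/5 - 52/a = -52/a + n/5)
√(F(-51, 83) + N(12, -4)*S(5, -8)) = √((-52/83 + (⅕)*(-51)) + 0*5) = √((-52*1/83 - 51/5) + 0) = √((-52/83 - 51/5) + 0) = √(-4493/415 + 0) = √(-4493/415) = I*√1864595/415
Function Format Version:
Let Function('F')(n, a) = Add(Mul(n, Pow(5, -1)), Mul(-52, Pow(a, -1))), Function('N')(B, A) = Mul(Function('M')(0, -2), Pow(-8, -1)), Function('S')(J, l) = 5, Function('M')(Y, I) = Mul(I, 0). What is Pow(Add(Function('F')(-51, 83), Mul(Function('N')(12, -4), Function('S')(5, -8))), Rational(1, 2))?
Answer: Mul(Rational(1, 415), I, Pow(1864595, Rational(1, 2))) ≈ Mul(3.2904, I)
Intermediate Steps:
Function('M')(Y, I) = 0
Function('N')(B, A) = 0 (Function('N')(B, A) = Mul(0, Pow(-8, -1)) = Mul(0, Rational(-1, 8)) = 0)
Function('F')(n, a) = Add(Mul(-52, Pow(a, -1)), Mul(Rational(1, 5), n)) (Function('F')(n, a) = Add(Mul(n, Rational(1, 5)), Mul(-52, Pow(a, -1))) = Add(Mul(Rational(1, 5), n), Mul(-52, Pow(a, -1))) = Add(Mul(-52, Pow(a, -1)), Mul(Rational(1, 5), n)))
Pow(Add(Function('F')(-51, 83), Mul(Function('N')(12, -4), Function('S')(5, -8))), Rational(1, 2)) = Pow(Add(Add(Mul(-52, Pow(83, -1)), Mul(Rational(1, 5), -51)), Mul(0, 5)), Rational(1, 2)) = Pow(Add(Add(Mul(-52, Rational(1, 83)), Rational(-51, 5)), 0), Rational(1, 2)) = Pow(Add(Add(Rational(-52, 83), Rational(-51, 5)), 0), Rational(1, 2)) = Pow(Add(Rational(-4493, 415), 0), Rational(1, 2)) = Pow(Rational(-4493, 415), Rational(1, 2)) = Mul(Rational(1, 415), I, Pow(1864595, Rational(1, 2)))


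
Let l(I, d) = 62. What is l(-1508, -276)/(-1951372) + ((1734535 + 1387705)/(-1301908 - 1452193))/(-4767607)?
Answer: -403998281538877/12811216929396851602 ≈ -3.1535e-5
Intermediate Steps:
l(-1508, -276)/(-1951372) + ((1734535 + 1387705)/(-1301908 - 1452193))/(-4767607) = 62/(-1951372) + ((1734535 + 1387705)/(-1301908 - 1452193))/(-4767607) = 62*(-1/1951372) + (3122240/(-2754101))*(-1/4767607) = -31/975686 + (3122240*(-1/2754101))*(-1/4767607) = -31/975686 - 3122240/2754101*(-1/4767607) = -31/975686 + 3122240/13130471206307 = -403998281538877/12811216929396851602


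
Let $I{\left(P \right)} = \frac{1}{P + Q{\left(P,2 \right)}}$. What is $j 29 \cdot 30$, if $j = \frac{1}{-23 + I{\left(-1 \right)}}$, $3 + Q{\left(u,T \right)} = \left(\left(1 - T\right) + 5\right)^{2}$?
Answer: $- \frac{2088}{55} \approx -37.964$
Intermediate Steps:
$Q{\left(u,T \right)} = -3 + \left(6 - T\right)^{2}$ ($Q{\left(u,T \right)} = -3 + \left(\left(1 - T\right) + 5\right)^{2} = -3 + \left(6 - T\right)^{2}$)
$I{\left(P \right)} = \frac{1}{13 + P}$ ($I{\left(P \right)} = \frac{1}{P - \left(3 - \left(-6 + 2\right)^{2}\right)} = \frac{1}{P - \left(3 - \left(-4\right)^{2}\right)} = \frac{1}{P + \left(-3 + 16\right)} = \frac{1}{P + 13} = \frac{1}{13 + P}$)
$j = - \frac{12}{275}$ ($j = \frac{1}{-23 + \frac{1}{13 - 1}} = \frac{1}{-23 + \frac{1}{12}} = \frac{1}{- \frac{275}{12}} = - \frac{12}{275} \approx -0.043636$)
$j 29 \cdot 30 = \left(- \frac{12}{275}\right) 29 \cdot 30 = \left(- \frac{348}{275}\right) 30 = - \frac{2088}{55}$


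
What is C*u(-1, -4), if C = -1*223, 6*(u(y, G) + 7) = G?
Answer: 5129/3 ≈ 1709.7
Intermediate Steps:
u(y, G) = -7 + G/6
C = -223
C*u(-1, -4) = -223*(-7 + (⅙)*(-4)) = -223*(-7 - ⅔) = -223*(-23/3) = 5129/3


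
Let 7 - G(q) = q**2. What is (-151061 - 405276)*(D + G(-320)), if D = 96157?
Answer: 3469317532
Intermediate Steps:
G(q) = 7 - q**2
(-151061 - 405276)*(D + G(-320)) = (-151061 - 405276)*(96157 + (7 - 1*(-320)**2)) = -556337*(96157 + (7 - 1*102400)) = -556337*(96157 + (7 - 102400)) = -556337*(96157 - 102393) = -556337*(-6236) = 3469317532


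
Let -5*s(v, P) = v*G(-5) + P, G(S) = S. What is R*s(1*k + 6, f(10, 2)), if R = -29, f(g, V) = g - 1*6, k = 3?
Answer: -1189/5 ≈ -237.80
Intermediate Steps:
f(g, V) = -6 + g (f(g, V) = g - 6 = -6 + g)
s(v, P) = v - P/5 (s(v, P) = -(v*(-5) + P)/5 = -(-5*v + P)/5 = -(P - 5*v)/5 = v - P/5)
R*s(1*k + 6, f(10, 2)) = -29*((1*3 + 6) - (-6 + 10)/5) = -29*((3 + 6) - 1/5*4) = -29*(9 - 4/5) = -29*41/5 = -1189/5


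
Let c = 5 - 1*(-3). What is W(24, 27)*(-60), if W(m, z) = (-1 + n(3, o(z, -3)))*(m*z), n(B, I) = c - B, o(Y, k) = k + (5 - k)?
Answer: -155520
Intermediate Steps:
o(Y, k) = 5
c = 8 (c = 5 + 3 = 8)
n(B, I) = 8 - B
W(m, z) = 4*m*z (W(m, z) = (-1 + (8 - 1*3))*(m*z) = (-1 + (8 - 3))*(m*z) = (-1 + 5)*(m*z) = 4*(m*z) = 4*m*z)
W(24, 27)*(-60) = (4*24*27)*(-60) = 2592*(-60) = -155520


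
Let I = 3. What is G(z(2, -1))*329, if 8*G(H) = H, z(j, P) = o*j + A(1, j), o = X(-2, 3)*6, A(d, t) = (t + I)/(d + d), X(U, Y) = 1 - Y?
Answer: -14147/16 ≈ -884.19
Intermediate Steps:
A(d, t) = (3 + t)/(2*d) (A(d, t) = (t + 3)/(d + d) = (3 + t)/((2*d)) = (3 + t)*(1/(2*d)) = (3 + t)/(2*d))
o = -12 (o = (1 - 1*3)*6 = (1 - 3)*6 = -2*6 = -12)
z(j, P) = 3/2 - 23*j/2 (z(j, P) = -12*j + (½)*(3 + j)/1 = -12*j + (½)*1*(3 + j) = -12*j + (3/2 + j/2) = 3/2 - 23*j/2)
G(H) = H/8
G(z(2, -1))*329 = ((3/2 - 23/2*2)/8)*329 = ((3/2 - 23)/8)*329 = ((⅛)*(-43/2))*329 = -43/16*329 = -14147/16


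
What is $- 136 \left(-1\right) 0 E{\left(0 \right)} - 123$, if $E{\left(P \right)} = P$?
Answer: $-123$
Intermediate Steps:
$- 136 \left(-1\right) 0 E{\left(0 \right)} - 123 = - 136 \left(-1\right) 0 \cdot 0 - 123 = - 136 \cdot 0 \cdot 0 - 123 = \left(-136\right) 0 - 123 = 0 - 123 = -123$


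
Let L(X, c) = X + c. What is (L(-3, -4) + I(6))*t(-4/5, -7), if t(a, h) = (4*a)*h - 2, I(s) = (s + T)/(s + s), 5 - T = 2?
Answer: -255/2 ≈ -127.50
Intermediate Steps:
T = 3 (T = 5 - 1*2 = 5 - 2 = 3)
I(s) = (3 + s)/(2*s) (I(s) = (s + 3)/(s + s) = (3 + s)/((2*s)) = (3 + s)*(1/(2*s)) = (3 + s)/(2*s))
t(a, h) = -2 + 4*a*h (t(a, h) = 4*a*h - 2 = -2 + 4*a*h)
(L(-3, -4) + I(6))*t(-4/5, -7) = ((-3 - 4) + (1/2)*(3 + 6)/6)*(-2 + 4*(-4/5)*(-7)) = (-7 + (1/2)*(1/6)*9)*(-2 + 4*(-4*1/5)*(-7)) = (-7 + 3/4)*(-2 + 4*(-4/5)*(-7)) = -25*(-2 + 112/5)/4 = -25/4*102/5 = -255/2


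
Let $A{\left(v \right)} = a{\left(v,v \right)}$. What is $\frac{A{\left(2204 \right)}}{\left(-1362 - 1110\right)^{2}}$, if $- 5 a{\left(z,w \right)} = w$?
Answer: $- \frac{551}{7638480} \approx -7.2135 \cdot 10^{-5}$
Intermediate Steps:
$a{\left(z,w \right)} = - \frac{w}{5}$
$A{\left(v \right)} = - \frac{v}{5}$
$\frac{A{\left(2204 \right)}}{\left(-1362 - 1110\right)^{2}} = \frac{\left(- \frac{1}{5}\right) 2204}{\left(-1362 - 1110\right)^{2}} = - \frac{2204}{5 \left(-2472\right)^{2}} = - \frac{2204}{5 \cdot 6110784} = \left(- \frac{2204}{5}\right) \frac{1}{6110784} = - \frac{551}{7638480}$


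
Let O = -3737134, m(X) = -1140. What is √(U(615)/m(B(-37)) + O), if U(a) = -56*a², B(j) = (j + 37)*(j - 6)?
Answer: 2*I*√335599546/19 ≈ 1928.4*I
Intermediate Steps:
B(j) = (-6 + j)*(37 + j) (B(j) = (37 + j)*(-6 + j) = (-6 + j)*(37 + j))
√(U(615)/m(B(-37)) + O) = √(-56*615²/(-1140) - 3737134) = √(-56*378225*(-1/1140) - 3737134) = √(-21180600*(-1/1140) - 3737134) = √(353010/19 - 3737134) = √(-70652536/19) = 2*I*√335599546/19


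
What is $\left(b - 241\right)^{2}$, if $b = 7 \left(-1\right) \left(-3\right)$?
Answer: $48400$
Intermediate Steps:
$b = 21$ ($b = \left(-7\right) \left(-3\right) = 21$)
$\left(b - 241\right)^{2} = \left(21 - 241\right)^{2} = \left(-220\right)^{2} = 48400$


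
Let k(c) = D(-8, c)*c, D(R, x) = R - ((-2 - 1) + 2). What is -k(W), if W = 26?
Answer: 182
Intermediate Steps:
D(R, x) = 1 + R (D(R, x) = R - (-3 + 2) = R - 1*(-1) = R + 1 = 1 + R)
k(c) = -7*c (k(c) = (1 - 8)*c = -7*c)
-k(W) = -(-7)*26 = -1*(-182) = 182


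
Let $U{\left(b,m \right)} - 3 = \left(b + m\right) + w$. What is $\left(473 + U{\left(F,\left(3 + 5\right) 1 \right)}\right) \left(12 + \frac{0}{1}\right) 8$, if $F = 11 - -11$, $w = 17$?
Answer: $50208$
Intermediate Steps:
$F = 22$ ($F = 11 + 11 = 22$)
$U{\left(b,m \right)} = 20 + b + m$ ($U{\left(b,m \right)} = 3 + \left(\left(b + m\right) + 17\right) = 3 + \left(17 + b + m\right) = 20 + b + m$)
$\left(473 + U{\left(F,\left(3 + 5\right) 1 \right)}\right) \left(12 + \frac{0}{1}\right) 8 = \left(473 + \left(20 + 22 + \left(3 + 5\right) 1\right)\right) \left(12 + \frac{0}{1}\right) 8 = \left(473 + \left(20 + 22 + 8 \cdot 1\right)\right) \left(12 + 0 \cdot 1\right) 8 = \left(473 + \left(20 + 22 + 8\right)\right) \left(12 + 0\right) 8 = \left(473 + 50\right) 12 \cdot 8 = 523 \cdot 96 = 50208$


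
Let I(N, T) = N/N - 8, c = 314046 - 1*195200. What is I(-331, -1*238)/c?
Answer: -1/16978 ≈ -5.8900e-5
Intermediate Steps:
c = 118846 (c = 314046 - 195200 = 118846)
I(N, T) = -7 (I(N, T) = 1 - 8 = -7)
I(-331, -1*238)/c = -7/118846 = -7*1/118846 = -1/16978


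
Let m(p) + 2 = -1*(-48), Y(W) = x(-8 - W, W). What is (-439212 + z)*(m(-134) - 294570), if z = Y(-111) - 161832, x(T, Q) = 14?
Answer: 177017759720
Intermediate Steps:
Y(W) = 14
z = -161818 (z = 14 - 161832 = -161818)
m(p) = 46 (m(p) = -2 - 1*(-48) = -2 + 48 = 46)
(-439212 + z)*(m(-134) - 294570) = (-439212 - 161818)*(46 - 294570) = -601030*(-294524) = 177017759720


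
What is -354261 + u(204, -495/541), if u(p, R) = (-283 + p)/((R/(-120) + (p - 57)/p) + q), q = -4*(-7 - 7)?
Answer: -1478632773439/4173835 ≈ -3.5426e+5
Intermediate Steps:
q = 56 (q = -4*(-14) = 56)
u(p, R) = (-283 + p)/(56 - R/120 + (-57 + p)/p) (u(p, R) = (-283 + p)/((R/(-120) + (p - 57)/p) + 56) = (-283 + p)/((R*(-1/120) + (-57 + p)/p) + 56) = (-283 + p)/((-R/120 + (-57 + p)/p) + 56) = (-283 + p)/(56 - R/120 + (-57 + p)/p))
-354261 + u(204, -495/541) = -354261 + 120*204*(283 - 1*204)/(6840 - 6840*204 - 495/541*204) = -354261 + 120*204*(283 - 204)/(6840 - 1395360 - 495*1/541*204) = -354261 + 120*204*79/(6840 - 1395360 - 495/541*204) = -354261 + 120*204*79/(6840 - 1395360 - 100980/541) = -354261 + 120*204*79/(-751290300/541) = -354261 + 120*204*(-541/751290300)*79 = -354261 - 5812504/4173835 = -1478632773439/4173835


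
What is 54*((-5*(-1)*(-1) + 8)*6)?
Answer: 972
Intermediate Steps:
54*((-5*(-1)*(-1) + 8)*6) = 54*((5*(-1) + 8)*6) = 54*((-5 + 8)*6) = 54*(3*6) = 54*18 = 972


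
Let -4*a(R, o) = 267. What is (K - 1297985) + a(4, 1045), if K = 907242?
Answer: -1563239/4 ≈ -3.9081e+5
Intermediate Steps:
a(R, o) = -267/4 (a(R, o) = -1/4*267 = -267/4)
(K - 1297985) + a(4, 1045) = (907242 - 1297985) - 267/4 = -390743 - 267/4 = -1563239/4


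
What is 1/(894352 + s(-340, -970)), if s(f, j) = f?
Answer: 1/894012 ≈ 1.1186e-6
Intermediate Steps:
1/(894352 + s(-340, -970)) = 1/(894352 - 340) = 1/894012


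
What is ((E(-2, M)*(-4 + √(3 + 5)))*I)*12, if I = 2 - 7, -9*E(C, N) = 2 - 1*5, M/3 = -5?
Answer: 80 - 40*√2 ≈ 23.431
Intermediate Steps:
M = -15 (M = 3*(-5) = -15)
E(C, N) = ⅓ (E(C, N) = -(2 - 1*5)/9 = -(2 - 5)/9 = -⅑*(-3) = ⅓)
I = -5
((E(-2, M)*(-4 + √(3 + 5)))*I)*12 = (((-4 + √(3 + 5))/3)*(-5))*12 = (((-4 + √8)/3)*(-5))*12 = (((-4 + 2*√2)/3)*(-5))*12 = ((-4/3 + 2*√2/3)*(-5))*12 = (20/3 - 10*√2/3)*12 = 80 - 40*√2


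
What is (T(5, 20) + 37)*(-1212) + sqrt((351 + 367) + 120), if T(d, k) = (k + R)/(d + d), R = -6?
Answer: -232704/5 + sqrt(838) ≈ -46512.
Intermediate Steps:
T(d, k) = (-6 + k)/(2*d) (T(d, k) = (k - 6)/(d + d) = (-6 + k)/((2*d)) = (-6 + k)*(1/(2*d)) = (-6 + k)/(2*d))
(T(5, 20) + 37)*(-1212) + sqrt((351 + 367) + 120) = ((1/2)*(-6 + 20)/5 + 37)*(-1212) + sqrt((351 + 367) + 120) = ((1/2)*(1/5)*14 + 37)*(-1212) + sqrt(718 + 120) = (7/5 + 37)*(-1212) + sqrt(838) = (192/5)*(-1212) + sqrt(838) = -232704/5 + sqrt(838)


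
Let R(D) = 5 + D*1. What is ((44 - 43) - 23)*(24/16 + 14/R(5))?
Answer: -319/5 ≈ -63.800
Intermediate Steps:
R(D) = 5 + D
((44 - 43) - 23)*(24/16 + 14/R(5)) = ((44 - 43) - 23)*(24/16 + 14/(5 + 5)) = (1 - 23)*(24*(1/16) + 14/10) = -22*(3/2 + 14*(⅒)) = -22*(3/2 + 7/5) = -22*29/10 = -319/5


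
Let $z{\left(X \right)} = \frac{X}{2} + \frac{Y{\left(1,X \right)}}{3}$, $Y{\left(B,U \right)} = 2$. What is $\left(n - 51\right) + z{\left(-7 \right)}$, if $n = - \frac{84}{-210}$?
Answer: $- \frac{1603}{30} \approx -53.433$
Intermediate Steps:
$n = \frac{2}{5}$ ($n = \left(-84\right) \left(- \frac{1}{210}\right) = \frac{2}{5} \approx 0.4$)
$z{\left(X \right)} = \frac{2}{3} + \frac{X}{2}$ ($z{\left(X \right)} = \frac{X}{2} + \frac{2}{3} = \frac{2}{3} + \frac{X}{2}$)
$\left(n - 51\right) + z{\left(-7 \right)} = \left(\frac{2}{5} - 51\right) + \left(\frac{2}{3} + \frac{1}{2} \left(-7\right)\right) = - \frac{253}{5} + \left(\frac{2}{3} - \frac{7}{2}\right) = - \frac{253}{5} - \frac{17}{6} = - \frac{1603}{30}$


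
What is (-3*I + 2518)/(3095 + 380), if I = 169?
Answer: 2011/3475 ≈ 0.57870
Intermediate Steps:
(-3*I + 2518)/(3095 + 380) = (-3*169 + 2518)/(3095 + 380) = (-507 + 2518)/3475 = 2011*(1/3475) = 2011/3475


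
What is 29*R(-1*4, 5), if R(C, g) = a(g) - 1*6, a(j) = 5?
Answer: -29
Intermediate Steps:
R(C, g) = -1 (R(C, g) = 5 - 1*6 = 5 - 6 = -1)
29*R(-1*4, 5) = 29*(-1) = -29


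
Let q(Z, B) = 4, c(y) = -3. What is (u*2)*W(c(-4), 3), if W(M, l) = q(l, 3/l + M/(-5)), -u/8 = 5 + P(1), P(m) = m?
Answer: -384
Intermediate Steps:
u = -48 (u = -8*(5 + 1) = -8*6 = -48)
W(M, l) = 4
(u*2)*W(c(-4), 3) = -48*2*4 = -96*4 = -384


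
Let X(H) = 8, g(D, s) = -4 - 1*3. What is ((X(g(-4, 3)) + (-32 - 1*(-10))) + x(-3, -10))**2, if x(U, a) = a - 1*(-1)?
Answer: 529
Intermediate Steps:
g(D, s) = -7 (g(D, s) = -4 - 3 = -7)
x(U, a) = 1 + a (x(U, a) = a + 1 = 1 + a)
((X(g(-4, 3)) + (-32 - 1*(-10))) + x(-3, -10))**2 = ((8 + (-32 - 1*(-10))) + (1 - 10))**2 = ((8 + (-32 + 10)) - 9)**2 = ((8 - 22) - 9)**2 = (-14 - 9)**2 = (-23)**2 = 529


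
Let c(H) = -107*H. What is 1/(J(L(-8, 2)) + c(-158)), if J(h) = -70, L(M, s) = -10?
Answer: 1/16836 ≈ 5.9397e-5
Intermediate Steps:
1/(J(L(-8, 2)) + c(-158)) = 1/(-70 - 107*(-158)) = 1/(-70 + 16906) = 1/16836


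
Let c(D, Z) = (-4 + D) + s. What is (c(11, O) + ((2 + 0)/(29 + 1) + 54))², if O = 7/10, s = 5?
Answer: 982081/225 ≈ 4364.8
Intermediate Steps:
O = 7/10 (O = 7*(⅒) = 7/10 ≈ 0.70000)
c(D, Z) = 1 + D (c(D, Z) = (-4 + D) + 5 = 1 + D)
(c(11, O) + ((2 + 0)/(29 + 1) + 54))² = ((1 + 11) + ((2 + 0)/(29 + 1) + 54))² = (12 + (2/30 + 54))² = (12 + (2*(1/30) + 54))² = (12 + (1/15 + 54))² = (12 + 811/15)² = (991/15)² = 982081/225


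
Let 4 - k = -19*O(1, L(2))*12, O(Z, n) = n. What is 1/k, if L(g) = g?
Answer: 1/460 ≈ 0.0021739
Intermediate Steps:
k = 460 (k = 4 - (-19*2)*12 = 4 - (-38)*12 = 4 - 1*(-456) = 4 + 456 = 460)
1/k = 1/460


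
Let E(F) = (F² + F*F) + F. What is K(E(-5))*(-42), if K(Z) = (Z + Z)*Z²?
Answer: -7654500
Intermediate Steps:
E(F) = F + 2*F² (E(F) = (F² + F²) + F = 2*F² + F = F + 2*F²)
K(Z) = 2*Z³ (K(Z) = (2*Z)*Z² = 2*Z³)
K(E(-5))*(-42) = (2*(-5*(1 + 2*(-5)))³)*(-42) = (2*(-5*(1 - 10))³)*(-42) = (2*(-5*(-9))³)*(-42) = (2*45³)*(-42) = (2*91125)*(-42) = 182250*(-42) = -7654500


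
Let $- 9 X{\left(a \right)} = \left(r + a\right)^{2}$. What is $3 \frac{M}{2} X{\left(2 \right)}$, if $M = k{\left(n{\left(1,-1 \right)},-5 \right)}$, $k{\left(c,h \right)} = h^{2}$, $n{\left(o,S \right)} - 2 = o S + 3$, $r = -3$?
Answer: $- \frac{25}{6} \approx -4.1667$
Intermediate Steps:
$n{\left(o,S \right)} = 5 + S o$ ($n{\left(o,S \right)} = 2 + \left(o S + 3\right) = 2 + \left(S o + 3\right) = 2 + \left(3 + S o\right) = 5 + S o$)
$X{\left(a \right)} = - \frac{\left(-3 + a\right)^{2}}{9}$
$M = 25$ ($M = \left(-5\right)^{2} = 25$)
$3 \frac{M}{2} X{\left(2 \right)} = 3 \cdot \frac{25}{2} \left(- \frac{\left(-3 + 2\right)^{2}}{9}\right) = 3 \cdot 25 \cdot \frac{1}{2} \left(- \frac{\left(-1\right)^{2}}{9}\right) = 3 \cdot \frac{25}{2} \left(\left(- \frac{1}{9}\right) 1\right) = \frac{75}{2} \left(- \frac{1}{9}\right) = - \frac{25}{6}$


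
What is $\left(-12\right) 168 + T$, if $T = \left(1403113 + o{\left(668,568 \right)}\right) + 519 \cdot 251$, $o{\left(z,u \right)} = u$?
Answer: $1531934$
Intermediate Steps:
$T = 1533950$ ($T = \left(1403113 + 568\right) + 519 \cdot 251 = 1403681 + 130269 = 1533950$)
$\left(-12\right) 168 + T = \left(-12\right) 168 + 1533950 = -2016 + 1533950 = 1531934$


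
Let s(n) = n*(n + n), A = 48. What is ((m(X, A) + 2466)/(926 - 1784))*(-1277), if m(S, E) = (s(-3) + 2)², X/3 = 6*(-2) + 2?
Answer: 1829941/429 ≈ 4265.6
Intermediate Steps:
s(n) = 2*n² (s(n) = n*(2*n) = 2*n²)
X = -30 (X = 3*(6*(-2) + 2) = 3*(-12 + 2) = 3*(-10) = -30)
m(S, E) = 400 (m(S, E) = (2*(-3)² + 2)² = (2*9 + 2)² = (18 + 2)² = 20² = 400)
((m(X, A) + 2466)/(926 - 1784))*(-1277) = ((400 + 2466)/(926 - 1784))*(-1277) = (2866/(-858))*(-1277) = (2866*(-1/858))*(-1277) = -1433/429*(-1277) = 1829941/429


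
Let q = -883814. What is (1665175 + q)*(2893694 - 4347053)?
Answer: -1135598041599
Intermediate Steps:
(1665175 + q)*(2893694 - 4347053) = (1665175 - 883814)*(2893694 - 4347053) = 781361*(-1453359) = -1135598041599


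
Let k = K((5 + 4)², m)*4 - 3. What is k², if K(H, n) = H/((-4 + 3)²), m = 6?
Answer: 103041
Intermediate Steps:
K(H, n) = H (K(H, n) = H/((-1)²) = H/1 = H*1 = H)
k = 321 (k = (5 + 4)²*4 - 3 = 9²*4 - 3 = 81*4 - 3 = 324 - 3 = 321)
k² = 321² = 103041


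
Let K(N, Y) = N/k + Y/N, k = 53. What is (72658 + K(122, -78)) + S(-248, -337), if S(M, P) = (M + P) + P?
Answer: 231927863/3233 ≈ 71738.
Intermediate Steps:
S(M, P) = M + 2*P
K(N, Y) = N/53 + Y/N
(72658 + K(122, -78)) + S(-248, -337) = (72658 + ((1/53)*122 - 78/122)) + (-248 + 2*(-337)) = (72658 + (122/53 - 78*1/122)) + (-248 - 674) = (72658 + (122/53 - 39/61)) - 922 = (72658 + 5375/3233) - 922 = 234908689/3233 - 922 = 231927863/3233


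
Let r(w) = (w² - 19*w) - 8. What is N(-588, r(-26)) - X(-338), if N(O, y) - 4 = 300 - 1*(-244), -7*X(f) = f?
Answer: 3498/7 ≈ 499.71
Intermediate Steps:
X(f) = -f/7
r(w) = -8 + w² - 19*w
N(O, y) = 548 (N(O, y) = 4 + (300 - 1*(-244)) = 4 + (300 + 244) = 4 + 544 = 548)
N(-588, r(-26)) - X(-338) = 548 - (-1)*(-338)/7 = 548 - 1*338/7 = 548 - 338/7 = 3498/7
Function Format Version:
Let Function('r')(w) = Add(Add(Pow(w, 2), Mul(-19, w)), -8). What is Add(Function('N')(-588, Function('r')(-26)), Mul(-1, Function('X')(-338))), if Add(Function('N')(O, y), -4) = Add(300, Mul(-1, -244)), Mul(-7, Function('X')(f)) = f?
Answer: Rational(3498, 7) ≈ 499.71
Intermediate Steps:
Function('X')(f) = Mul(Rational(-1, 7), f)
Function('r')(w) = Add(-8, Pow(w, 2), Mul(-19, w))
Function('N')(O, y) = 548 (Function('N')(O, y) = Add(4, Add(300, Mul(-1, -244))) = Add(4, Add(300, 244)) = Add(4, 544) = 548)
Add(Function('N')(-588, Function('r')(-26)), Mul(-1, Function('X')(-338))) = Add(548, Mul(-1, Mul(Rational(-1, 7), -338))) = Add(548, Mul(-1, Rational(338, 7))) = Add(548, Rational(-338, 7)) = Rational(3498, 7)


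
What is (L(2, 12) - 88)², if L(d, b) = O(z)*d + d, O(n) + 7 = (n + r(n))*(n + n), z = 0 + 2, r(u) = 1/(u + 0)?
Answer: 6400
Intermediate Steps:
r(u) = 1/u
z = 2
O(n) = -7 + 2*n*(n + 1/n) (O(n) = -7 + (n + 1/n)*(n + n) = -7 + (n + 1/n)*(2*n) = -7 + 2*n*(n + 1/n))
L(d, b) = 4*d (L(d, b) = (-5 + 2*2²)*d + d = (-5 + 2*4)*d + d = (-5 + 8)*d + d = 3*d + d = 4*d)
(L(2, 12) - 88)² = (4*2 - 88)² = (8 - 88)² = (-80)² = 6400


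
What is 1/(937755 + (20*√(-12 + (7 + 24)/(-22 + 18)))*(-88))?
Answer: 187551/175889123525 + 176*I*√79/175889123525 ≈ 1.0663e-6 + 8.8938e-9*I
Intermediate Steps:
1/(937755 + (20*√(-12 + (7 + 24)/(-22 + 18)))*(-88)) = 1/(937755 + (20*√(-12 + 31/(-4)))*(-88)) = 1/(937755 + (20*√(-12 + 31*(-¼)))*(-88)) = 1/(937755 + (20*√(-12 - 31/4))*(-88)) = 1/(937755 + (20*√(-79/4))*(-88)) = 1/(937755 + (20*(I*√79/2))*(-88)) = 1/(937755 + (10*I*√79)*(-88)) = 1/(937755 - 880*I*√79)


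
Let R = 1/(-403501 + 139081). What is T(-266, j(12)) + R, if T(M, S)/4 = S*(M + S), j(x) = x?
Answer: -3223808641/264420 ≈ -12192.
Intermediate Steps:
T(M, S) = 4*S*(M + S) (T(M, S) = 4*(S*(M + S)) = 4*S*(M + S))
R = -1/264420 (R = 1/(-264420) = -1/264420 ≈ -3.7819e-6)
T(-266, j(12)) + R = 4*12*(-266 + 12) - 1/264420 = 4*12*(-254) - 1/264420 = -12192 - 1/264420 = -3223808641/264420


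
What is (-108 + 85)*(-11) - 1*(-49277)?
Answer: 49530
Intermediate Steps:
(-108 + 85)*(-11) - 1*(-49277) = -23*(-11) + 49277 = 253 + 49277 = 49530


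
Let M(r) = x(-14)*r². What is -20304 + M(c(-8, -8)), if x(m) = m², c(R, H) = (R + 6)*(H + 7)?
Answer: -19520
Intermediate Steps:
c(R, H) = (6 + R)*(7 + H)
M(r) = 196*r² (M(r) = (-14)²*r² = 196*r²)
-20304 + M(c(-8, -8)) = -20304 + 196*(42 + 6*(-8) + 7*(-8) - 8*(-8))² = -20304 + 196*(42 - 48 - 56 + 64)² = -20304 + 196*2² = -20304 + 196*4 = -20304 + 784 = -19520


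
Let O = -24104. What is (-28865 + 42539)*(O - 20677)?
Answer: -612335394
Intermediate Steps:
(-28865 + 42539)*(O - 20677) = (-28865 + 42539)*(-24104 - 20677) = 13674*(-44781) = -612335394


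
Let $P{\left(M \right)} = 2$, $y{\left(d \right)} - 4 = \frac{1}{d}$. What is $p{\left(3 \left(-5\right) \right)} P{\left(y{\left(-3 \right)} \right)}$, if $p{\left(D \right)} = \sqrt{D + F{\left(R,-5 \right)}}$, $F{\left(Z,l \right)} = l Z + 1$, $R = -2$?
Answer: $4 i \approx 4.0 i$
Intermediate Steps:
$y{\left(d \right)} = 4 + \frac{1}{d}$
$F{\left(Z,l \right)} = 1 + Z l$ ($F{\left(Z,l \right)} = Z l + 1 = 1 + Z l$)
$p{\left(D \right)} = \sqrt{11 + D}$ ($p{\left(D \right)} = \sqrt{D + \left(1 - -10\right)} = \sqrt{D + \left(1 + 10\right)} = \sqrt{D + 11} = \sqrt{11 + D}$)
$p{\left(3 \left(-5\right) \right)} P{\left(y{\left(-3 \right)} \right)} = \sqrt{11 + 3 \left(-5\right)} 2 = \sqrt{11 - 15} \cdot 2 = \sqrt{-4} \cdot 2 = 2 i 2 = 4 i$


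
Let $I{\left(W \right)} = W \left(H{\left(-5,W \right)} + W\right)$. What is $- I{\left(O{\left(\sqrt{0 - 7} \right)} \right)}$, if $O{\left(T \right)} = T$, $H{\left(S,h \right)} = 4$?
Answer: $7 - 4 i \sqrt{7} \approx 7.0 - 10.583 i$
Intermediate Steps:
$I{\left(W \right)} = W \left(4 + W\right)$
$- I{\left(O{\left(\sqrt{0 - 7} \right)} \right)} = - \sqrt{0 - 7} \left(4 + \sqrt{0 - 7}\right) = - \sqrt{-7} \left(4 + \sqrt{-7}\right) = - i \sqrt{7} \left(4 + i \sqrt{7}\right)$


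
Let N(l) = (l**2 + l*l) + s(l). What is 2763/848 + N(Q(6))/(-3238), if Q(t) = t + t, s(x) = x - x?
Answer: 4351185/1372912 ≈ 3.1693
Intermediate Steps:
s(x) = 0
Q(t) = 2*t
N(l) = 2*l**2 (N(l) = (l**2 + l*l) + 0 = (l**2 + l**2) + 0 = 2*l**2 + 0 = 2*l**2)
2763/848 + N(Q(6))/(-3238) = 2763/848 + (2*(2*6)**2)/(-3238) = 2763*(1/848) + (2*12**2)*(-1/3238) = 2763/848 + (2*144)*(-1/3238) = 2763/848 + 288*(-1/3238) = 2763/848 - 144/1619 = 4351185/1372912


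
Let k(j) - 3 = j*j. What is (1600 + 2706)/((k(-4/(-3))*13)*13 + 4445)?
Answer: 19377/23636 ≈ 0.81981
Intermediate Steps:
k(j) = 3 + j**2 (k(j) = 3 + j*j = 3 + j**2)
(1600 + 2706)/((k(-4/(-3))*13)*13 + 4445) = (1600 + 2706)/(((3 + (-4/(-3))**2)*13)*13 + 4445) = 4306/(((3 + (-4*(-1/3))**2)*13)*13 + 4445) = 4306/(((3 + (4/3)**2)*13)*13 + 4445) = 4306/(((3 + 16/9)*13)*13 + 4445) = 4306/(((43/9)*13)*13 + 4445) = 4306/((559/9)*13 + 4445) = 4306/(7267/9 + 4445) = 4306/(47272/9) = 4306*(9/47272) = 19377/23636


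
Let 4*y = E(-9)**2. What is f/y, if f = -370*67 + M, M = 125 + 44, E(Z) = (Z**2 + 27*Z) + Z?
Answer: -32828/9747 ≈ -3.3680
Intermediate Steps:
E(Z) = Z**2 + 28*Z
M = 169
y = 29241/4 (y = (-9*(28 - 9))**2/4 = (-9*19)**2/4 = (1/4)*(-171)**2 = (1/4)*29241 = 29241/4 ≈ 7310.3)
f = -24621 (f = -370*67 + 169 = -24790 + 169 = -24621)
f/y = -24621/29241/4 = -24621*4/29241 = -32828/9747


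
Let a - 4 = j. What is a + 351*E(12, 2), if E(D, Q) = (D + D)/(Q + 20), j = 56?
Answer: 4872/11 ≈ 442.91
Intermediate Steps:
E(D, Q) = 2*D/(20 + Q) (E(D, Q) = (2*D)/(20 + Q) = 2*D/(20 + Q))
a = 60 (a = 4 + 56 = 60)
a + 351*E(12, 2) = 60 + 351*(2*12/(20 + 2)) = 60 + 351*(2*12/22) = 60 + 351*(2*12*(1/22)) = 60 + 351*(12/11) = 60 + 4212/11 = 4872/11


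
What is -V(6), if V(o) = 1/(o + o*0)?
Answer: -⅙ ≈ -0.16667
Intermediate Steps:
V(o) = 1/o (V(o) = 1/(o + 0) = 1/o)
-V(6) = -1/6 = -1*⅙ = -⅙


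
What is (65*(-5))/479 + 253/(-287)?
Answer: -214462/137473 ≈ -1.5600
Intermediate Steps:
(65*(-5))/479 + 253/(-287) = -325*1/479 + 253*(-1/287) = -325/479 - 253/287 = -214462/137473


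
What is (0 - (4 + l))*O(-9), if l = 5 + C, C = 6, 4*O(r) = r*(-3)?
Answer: -405/4 ≈ -101.25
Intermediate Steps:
O(r) = -3*r/4 (O(r) = (r*(-3))/4 = (-3*r)/4 = -3*r/4)
l = 11 (l = 5 + 6 = 11)
(0 - (4 + l))*O(-9) = (0 - (4 + 11))*(-¾*(-9)) = (0 - 1*15)*(27/4) = (0 - 15)*(27/4) = -15*27/4 = -405/4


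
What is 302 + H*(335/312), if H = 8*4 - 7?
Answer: 102599/312 ≈ 328.84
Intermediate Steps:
H = 25 (H = 32 - 7 = 25)
302 + H*(335/312) = 302 + 25*(335/312) = 302 + 8375/312 = 102599/312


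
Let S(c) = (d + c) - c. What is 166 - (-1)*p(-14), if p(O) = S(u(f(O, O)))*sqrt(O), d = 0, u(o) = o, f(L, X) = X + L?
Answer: 166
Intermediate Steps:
f(L, X) = L + X
S(c) = 0 (S(c) = (0 + c) - c = c - c = 0)
p(O) = 0 (p(O) = 0*sqrt(O) = 0)
166 - (-1)*p(-14) = 166 - (-1)*0 = 166 - 1*0 = 166 + 0 = 166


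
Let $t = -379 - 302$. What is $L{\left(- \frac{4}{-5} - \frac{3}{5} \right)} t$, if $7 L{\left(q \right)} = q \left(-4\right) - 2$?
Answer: $\frac{1362}{5} \approx 272.4$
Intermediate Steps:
$L{\left(q \right)} = - \frac{2}{7} - \frac{4 q}{7}$ ($L{\left(q \right)} = \frac{q \left(-4\right) - 2}{7} = \frac{- 4 q - 2}{7} = \frac{-2 - 4 q}{7} = - \frac{2}{7} - \frac{4 q}{7}$)
$t = -681$
$L{\left(- \frac{4}{-5} - \frac{3}{5} \right)} t = \left(- \frac{2}{7} - \frac{4 \left(- \frac{4}{-5} - \frac{3}{5}\right)}{7}\right) \left(-681\right) = \left(- \frac{2}{7} - \frac{4 \left(\left(-4\right) \left(- \frac{1}{5}\right) - \frac{3}{5}\right)}{7}\right) \left(-681\right) = \left(- \frac{2}{7} - \frac{4 \left(\frac{4}{5} - \frac{3}{5}\right)}{7}\right) \left(-681\right) = \left(- \frac{2}{7} - \frac{4}{35}\right) \left(-681\right) = \left(- \frac{2}{5}\right) \left(-681\right) = \frac{1362}{5}$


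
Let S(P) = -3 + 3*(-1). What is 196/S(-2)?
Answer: -98/3 ≈ -32.667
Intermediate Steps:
S(P) = -6 (S(P) = -3 - 3 = -6)
196/S(-2) = 196/(-6) = 196*(-⅙) = -98/3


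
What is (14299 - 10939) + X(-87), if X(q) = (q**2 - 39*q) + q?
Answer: 14235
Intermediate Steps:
X(q) = q**2 - 38*q
(14299 - 10939) + X(-87) = (14299 - 10939) - 87*(-38 - 87) = 3360 - 87*(-125) = 3360 + 10875 = 14235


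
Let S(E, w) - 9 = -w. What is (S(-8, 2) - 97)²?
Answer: 8100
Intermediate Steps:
S(E, w) = 9 - w
(S(-8, 2) - 97)² = ((9 - 1*2) - 97)² = ((9 - 2) - 97)² = (7 - 97)² = (-90)² = 8100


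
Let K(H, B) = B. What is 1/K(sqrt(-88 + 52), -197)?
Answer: -1/197 ≈ -0.0050761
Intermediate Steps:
1/K(sqrt(-88 + 52), -197) = 1/(-197) = -1/197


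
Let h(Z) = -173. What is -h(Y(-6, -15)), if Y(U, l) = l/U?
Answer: 173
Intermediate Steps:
-h(Y(-6, -15)) = -1*(-173) = 173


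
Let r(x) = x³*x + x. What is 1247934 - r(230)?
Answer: -2797162296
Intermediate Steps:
r(x) = x + x⁴ (r(x) = x⁴ + x = x + x⁴)
1247934 - r(230) = 1247934 - (230 + 230⁴) = 1247934 - (230 + 2798410000) = 1247934 - 1*2798410230 = 1247934 - 2798410230 = -2797162296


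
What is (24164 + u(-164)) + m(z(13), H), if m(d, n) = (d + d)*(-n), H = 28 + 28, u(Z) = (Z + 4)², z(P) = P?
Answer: 48308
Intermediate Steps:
u(Z) = (4 + Z)²
H = 56
m(d, n) = -2*d*n (m(d, n) = (2*d)*(-n) = -2*d*n)
(24164 + u(-164)) + m(z(13), H) = (24164 + (4 - 164)²) - 2*13*56 = (24164 + (-160)²) - 1456 = (24164 + 25600) - 1456 = 49764 - 1456 = 48308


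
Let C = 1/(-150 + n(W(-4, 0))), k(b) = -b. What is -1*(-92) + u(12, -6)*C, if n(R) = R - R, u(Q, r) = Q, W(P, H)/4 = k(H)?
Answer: 2298/25 ≈ 91.920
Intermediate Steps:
W(P, H) = -4*H (W(P, H) = 4*(-H) = -4*H)
n(R) = 0
C = -1/150 (C = 1/(-150 + 0) = 1/(-150) = -1/150 ≈ -0.0066667)
-1*(-92) + u(12, -6)*C = -1*(-92) + 12*(-1/150) = 92 - 2/25 = 2298/25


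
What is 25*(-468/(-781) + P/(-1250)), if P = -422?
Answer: 457291/19525 ≈ 23.421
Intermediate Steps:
25*(-468/(-781) + P/(-1250)) = 25*(-468/(-781) - 422/(-1250)) = 25*(-468*(-1/781) - 422*(-1/1250)) = 25*(468/781 + 211/625) = 25*(457291/488125) = 457291/19525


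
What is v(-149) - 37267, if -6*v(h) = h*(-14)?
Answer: -112844/3 ≈ -37615.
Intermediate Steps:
v(h) = 7*h/3 (v(h) = -h*(-14)/6 = -(-7)*h/3 = 7*h/3)
v(-149) - 37267 = (7/3)*(-149) - 37267 = -1043/3 - 37267 = -112844/3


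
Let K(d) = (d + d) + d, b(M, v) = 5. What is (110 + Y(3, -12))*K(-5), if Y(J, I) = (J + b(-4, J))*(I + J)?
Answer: -570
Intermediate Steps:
Y(J, I) = (5 + J)*(I + J) (Y(J, I) = (J + 5)*(I + J) = (5 + J)*(I + J))
K(d) = 3*d (K(d) = 2*d + d = 3*d)
(110 + Y(3, -12))*K(-5) = (110 + (3**2 + 5*(-12) + 5*3 - 12*3))*(3*(-5)) = (110 + (9 - 60 + 15 - 36))*(-15) = (110 - 72)*(-15) = 38*(-15) = -570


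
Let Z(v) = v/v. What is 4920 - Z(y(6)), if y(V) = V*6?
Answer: 4919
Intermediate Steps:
y(V) = 6*V
Z(v) = 1
4920 - Z(y(6)) = 4920 - 1*1 = 4920 - 1 = 4919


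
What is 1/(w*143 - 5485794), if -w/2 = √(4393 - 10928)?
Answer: I/(2*(-2742897*I + 143*√6535)) ≈ -1.8229e-7 + 7.6825e-10*I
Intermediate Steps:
w = -2*I*√6535 (w = -2*√(4393 - 10928) = -2*I*√6535 ≈ -161.68*I)
1/(w*143 - 5485794) = 1/(-2*I*√6535*143 - 5485794) = 1/(-286*I*√6535 - 5485794) = 1/(-5485794 - 286*I*√6535)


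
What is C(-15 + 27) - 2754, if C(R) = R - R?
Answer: -2754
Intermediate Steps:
C(R) = 0
C(-15 + 27) - 2754 = 0 - 2754 = -2754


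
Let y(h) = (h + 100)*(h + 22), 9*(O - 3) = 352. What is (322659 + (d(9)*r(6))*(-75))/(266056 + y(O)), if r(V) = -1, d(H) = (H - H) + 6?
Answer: 26171829/22288519 ≈ 1.1742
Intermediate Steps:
d(H) = 6 (d(H) = 0 + 6 = 6)
O = 379/9 (O = 3 + (1/9)*352 = 3 + 352/9 = 379/9 ≈ 42.111)
y(h) = (22 + h)*(100 + h) (y(h) = (100 + h)*(22 + h) = (22 + h)*(100 + h))
(322659 + (d(9)*r(6))*(-75))/(266056 + y(O)) = (322659 + (6*(-1))*(-75))/(266056 + (2200 + (379/9)**2 + 122*(379/9))) = (322659 - 6*(-75))/(266056 + (2200 + 143641/81 + 46238/9)) = (322659 + 450)/(266056 + 737983/81) = 323109/(22288519/81) = 323109*(81/22288519) = 26171829/22288519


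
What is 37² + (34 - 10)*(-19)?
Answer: 913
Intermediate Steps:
37² + (34 - 10)*(-19) = 1369 + 24*(-19) = 1369 - 456 = 913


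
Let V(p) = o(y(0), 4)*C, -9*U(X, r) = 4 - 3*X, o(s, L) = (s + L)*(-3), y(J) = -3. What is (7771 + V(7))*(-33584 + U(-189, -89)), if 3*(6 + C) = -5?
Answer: -262248182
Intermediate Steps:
o(s, L) = -3*L - 3*s (o(s, L) = (L + s)*(-3) = -3*L - 3*s)
C = -23/3 (C = -6 + (1/3)*(-5) = -6 - 5/3 = -23/3 ≈ -7.6667)
U(X, r) = -4/9 + X/3 (U(X, r) = -(4 - 3*X)/9 = -4/9 + X/3)
V(p) = 23 (V(p) = (-3*4 - 3*(-3))*(-23/3) = (-12 + 9)*(-23/3) = -3*(-23/3) = 23)
(7771 + V(7))*(-33584 + U(-189, -89)) = (7771 + 23)*(-33584 + (-4/9 + (1/3)*(-189))) = 7794*(-33584 + (-4/9 - 63)) = 7794*(-33584 - 571/9) = 7794*(-302827/9) = -262248182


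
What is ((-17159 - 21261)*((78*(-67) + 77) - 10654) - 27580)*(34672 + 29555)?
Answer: 38993732595360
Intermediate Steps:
((-17159 - 21261)*((78*(-67) + 77) - 10654) - 27580)*(34672 + 29555) = (-38420*((-5226 + 77) - 10654) - 27580)*64227 = (-38420*(-5149 - 10654) - 27580)*64227 = (-38420*(-15803) - 27580)*64227 = (607151260 - 27580)*64227 = 607123680*64227 = 38993732595360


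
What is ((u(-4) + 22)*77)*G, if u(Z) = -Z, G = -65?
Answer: -130130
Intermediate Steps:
((u(-4) + 22)*77)*G = ((-1*(-4) + 22)*77)*(-65) = ((4 + 22)*77)*(-65) = (26*77)*(-65) = 2002*(-65) = -130130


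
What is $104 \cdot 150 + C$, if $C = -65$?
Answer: $15535$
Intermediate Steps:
$104 \cdot 150 + C = 104 \cdot 150 - 65 = 15600 - 65 = 15535$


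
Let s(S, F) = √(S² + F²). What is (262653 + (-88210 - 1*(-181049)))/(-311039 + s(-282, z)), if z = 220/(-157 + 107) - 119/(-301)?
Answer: -1277796244197575/1118011486155001 - 4184585205*√76661/1118011486155001 ≈ -1.1440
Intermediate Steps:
z = -861/215 (z = 220/(-50) - 119*(-1/301) = 220*(-1/50) + 17/43 = -22/5 + 17/43 = -861/215 ≈ -4.0047)
s(S, F) = √(F² + S²)
(262653 + (-88210 - 1*(-181049)))/(-311039 + s(-282, z)) = (262653 + (-88210 - 1*(-181049)))/(-311039 + √((-861/215)² + (-282)²)) = (262653 + (-88210 + 181049))/(-311039 + √(741321/46225 + 79524)) = (262653 + 92839)/(-311039 + √(3676738221/46225)) = 355492/(-311039 + 219*√76661/215)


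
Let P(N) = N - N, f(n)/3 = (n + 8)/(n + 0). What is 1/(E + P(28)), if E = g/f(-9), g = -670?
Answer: -1/2010 ≈ -0.00049751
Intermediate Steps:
f(n) = 3*(8 + n)/n (f(n) = 3*((n + 8)/(n + 0)) = 3*((8 + n)/n) = 3*(8 + n)/n)
P(N) = 0
E = -2010 (E = -670/(3 + 24/(-9)) = -670/(3 + 24*(-⅑)) = -670/(3 - 8/3) = -670/⅓ = -670*3 = -2010)
1/(E + P(28)) = 1/(-2010 + 0) = 1/(-2010) = -1/2010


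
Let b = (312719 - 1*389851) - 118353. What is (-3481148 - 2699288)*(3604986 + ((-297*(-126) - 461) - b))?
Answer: -23717002880352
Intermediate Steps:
b = -195485 (b = (312719 - 389851) - 118353 = -77132 - 118353 = -195485)
(-3481148 - 2699288)*(3604986 + ((-297*(-126) - 461) - b)) = (-3481148 - 2699288)*(3604986 + ((-297*(-126) - 461) - 1*(-195485))) = -6180436*(3604986 + ((37422 - 461) + 195485)) = -6180436*(3604986 + (36961 + 195485)) = -6180436*(3604986 + 232446) = -6180436*3837432 = -23717002880352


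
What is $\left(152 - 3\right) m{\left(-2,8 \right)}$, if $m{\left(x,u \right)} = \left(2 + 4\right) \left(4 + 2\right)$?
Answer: $5364$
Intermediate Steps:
$m{\left(x,u \right)} = 36$ ($m{\left(x,u \right)} = 6 \cdot 6 = 36$)
$\left(152 - 3\right) m{\left(-2,8 \right)} = \left(152 - 3\right) 36 = 149 \cdot 36 = 5364$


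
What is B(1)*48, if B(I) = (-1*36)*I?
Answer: -1728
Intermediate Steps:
B(I) = -36*I
B(1)*48 = -36*1*48 = -36*48 = -1728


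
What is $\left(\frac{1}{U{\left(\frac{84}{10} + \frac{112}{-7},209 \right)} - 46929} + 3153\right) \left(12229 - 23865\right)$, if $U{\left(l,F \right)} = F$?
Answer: $- \frac{428519434531}{11680} \approx -3.6688 \cdot 10^{7}$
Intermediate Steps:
$\left(\frac{1}{U{\left(\frac{84}{10} + \frac{112}{-7},209 \right)} - 46929} + 3153\right) \left(12229 - 23865\right) = \left(\frac{1}{209 - 46929} + 3153\right) \left(12229 - 23865\right) = \left(\frac{1}{-46720} + 3153\right) \left(-11636\right) = \left(- \frac{1}{46720} + 3153\right) \left(-11636\right) = \frac{147308159}{46720} \left(-11636\right) = - \frac{428519434531}{11680}$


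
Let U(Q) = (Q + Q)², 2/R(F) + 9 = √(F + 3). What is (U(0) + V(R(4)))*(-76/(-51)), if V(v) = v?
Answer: -228/629 - 76*√7/1887 ≈ -0.46904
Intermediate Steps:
R(F) = 2/(-9 + √(3 + F)) (R(F) = 2/(-9 + √(F + 3)) = 2/(-9 + √(3 + F)))
U(Q) = 4*Q² (U(Q) = (2*Q)² = 4*Q²)
(U(0) + V(R(4)))*(-76/(-51)) = (4*0² + 2/(-9 + √(3 + 4)))*(-76/(-51)) = (4*0 + 2/(-9 + √7))*(-76*(-1/51)) = (0 + 2/(-9 + √7))*(76/51) = (2/(-9 + √7))*(76/51) = 152/(51*(-9 + √7))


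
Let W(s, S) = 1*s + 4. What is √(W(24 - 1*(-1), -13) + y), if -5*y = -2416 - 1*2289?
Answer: √970 ≈ 31.145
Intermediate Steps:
W(s, S) = 4 + s (W(s, S) = s + 4 = 4 + s)
y = 941 (y = -(-2416 - 1*2289)/5 = -(-2416 - 2289)/5 = -⅕*(-4705) = 941)
√(W(24 - 1*(-1), -13) + y) = √((4 + (24 - 1*(-1))) + 941) = √((4 + (24 + 1)) + 941) = √((4 + 25) + 941) = √(29 + 941) = √970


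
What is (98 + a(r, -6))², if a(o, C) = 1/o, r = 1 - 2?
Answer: 9409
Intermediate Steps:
r = -1
(98 + a(r, -6))² = (98 + 1/(-1))² = (98 - 1)² = 97² = 9409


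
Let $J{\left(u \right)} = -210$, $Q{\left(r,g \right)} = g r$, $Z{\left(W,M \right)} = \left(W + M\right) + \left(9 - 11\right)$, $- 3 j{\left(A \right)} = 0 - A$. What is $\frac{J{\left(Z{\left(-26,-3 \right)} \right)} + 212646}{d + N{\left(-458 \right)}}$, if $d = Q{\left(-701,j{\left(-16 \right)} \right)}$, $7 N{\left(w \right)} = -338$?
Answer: $\frac{2230578}{38749} \approx 57.565$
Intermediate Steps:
$N{\left(w \right)} = - \frac{338}{7}$ ($N{\left(w \right)} = \frac{1}{7} \left(-338\right) = - \frac{338}{7}$)
$j{\left(A \right)} = \frac{A}{3}$ ($j{\left(A \right)} = - \frac{0 - A}{3} = - \frac{\left(-1\right) A}{3} = \frac{A}{3}$)
$Z{\left(W,M \right)} = -2 + M + W$ ($Z{\left(W,M \right)} = \left(M + W\right) - 2 = -2 + M + W$)
$d = \frac{11216}{3}$ ($d = \frac{1}{3} \left(-16\right) \left(-701\right) = \left(- \frac{16}{3}\right) \left(-701\right) = \frac{11216}{3} \approx 3738.7$)
$\frac{J{\left(Z{\left(-26,-3 \right)} \right)} + 212646}{d + N{\left(-458 \right)}} = \frac{-210 + 212646}{\frac{11216}{3} - \frac{338}{7}} = \frac{212436}{\frac{77498}{21}} = 212436 \cdot \frac{21}{77498} = \frac{2230578}{38749}$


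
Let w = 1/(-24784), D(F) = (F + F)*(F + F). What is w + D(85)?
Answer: 716257599/24784 ≈ 28900.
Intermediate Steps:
D(F) = 4*F² (D(F) = (2*F)*(2*F) = 4*F²)
w = -1/24784 ≈ -4.0349e-5
w + D(85) = -1/24784 + 4*85² = -1/24784 + 4*7225 = -1/24784 + 28900 = 716257599/24784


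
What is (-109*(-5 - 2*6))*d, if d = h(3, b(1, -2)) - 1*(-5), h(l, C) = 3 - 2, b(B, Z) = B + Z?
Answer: 11118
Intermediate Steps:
h(l, C) = 1
d = 6 (d = 1 - 1*(-5) = 1 + 5 = 6)
(-109*(-5 - 2*6))*d = -109*(-5 - 2*6)*6 = -109*(-5 - 12)*6 = -109*(-17)*6 = 1853*6 = 11118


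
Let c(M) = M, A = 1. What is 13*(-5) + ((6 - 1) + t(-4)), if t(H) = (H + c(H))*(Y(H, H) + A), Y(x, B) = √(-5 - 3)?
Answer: -68 - 16*I*√2 ≈ -68.0 - 22.627*I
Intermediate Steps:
Y(x, B) = 2*I*√2 (Y(x, B) = √(-8) = 2*I*√2)
t(H) = 2*H*(1 + 2*I*√2) (t(H) = (H + H)*(2*I*√2 + 1) = (2*H)*(1 + 2*I*√2) = 2*H*(1 + 2*I*√2))
13*(-5) + ((6 - 1) + t(-4)) = 13*(-5) + ((6 - 1) + 2*(-4)*(1 + 2*I*√2)) = -65 + (5 + (-8 - 16*I*√2)) = -65 + (-3 - 16*I*√2) = -68 - 16*I*√2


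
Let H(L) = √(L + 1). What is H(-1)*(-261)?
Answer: 0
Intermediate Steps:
H(L) = √(1 + L)
H(-1)*(-261) = √(1 - 1)*(-261) = √0*(-261) = 0*(-261) = 0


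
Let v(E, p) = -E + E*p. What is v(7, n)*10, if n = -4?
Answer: -350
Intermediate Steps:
v(7, n)*10 = (7*(-1 - 4))*10 = (7*(-5))*10 = -35*10 = -350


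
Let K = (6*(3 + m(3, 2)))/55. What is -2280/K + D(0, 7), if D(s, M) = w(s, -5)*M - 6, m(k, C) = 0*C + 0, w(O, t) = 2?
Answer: -20876/3 ≈ -6958.7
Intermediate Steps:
m(k, C) = 0 (m(k, C) = 0 + 0 = 0)
D(s, M) = -6 + 2*M (D(s, M) = 2*M - 6 = -6 + 2*M)
K = 18/55 (K = (6*(3 + 0))/55 = (6*3)*(1/55) = 18*(1/55) = 18/55 ≈ 0.32727)
-2280/K + D(0, 7) = -2280/18/55 + (-6 + 2*7) = -2280*55/18 + (-6 + 14) = -38*550/3 + 8 = -20900/3 + 8 = -20876/3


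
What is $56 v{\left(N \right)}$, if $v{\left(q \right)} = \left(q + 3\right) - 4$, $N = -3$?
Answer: $-224$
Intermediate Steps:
$v{\left(q \right)} = -1 + q$ ($v{\left(q \right)} = \left(3 + q\right) - 4 = -1 + q$)
$56 v{\left(N \right)} = 56 \left(-1 - 3\right) = 56 \left(-4\right) = -224$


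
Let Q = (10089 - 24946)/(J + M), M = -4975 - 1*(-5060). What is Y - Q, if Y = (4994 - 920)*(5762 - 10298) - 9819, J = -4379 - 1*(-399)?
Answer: -72016551142/3895 ≈ -1.8489e+7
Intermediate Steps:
M = 85 (M = -4975 + 5060 = 85)
J = -3980 (J = -4379 + 399 = -3980)
Q = 14857/3895 (Q = (10089 - 24946)/(-3980 + 85) = -14857/(-3895) = -14857*(-1/3895) = 14857/3895 ≈ 3.8144)
Y = -18489483 (Y = 4074*(-4536) - 9819 = -18479664 - 9819 = -18489483)
Y - Q = -18489483 - 1*14857/3895 = -18489483 - 14857/3895 = -72016551142/3895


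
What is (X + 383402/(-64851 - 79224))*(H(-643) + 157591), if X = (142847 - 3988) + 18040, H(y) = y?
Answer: 1182594810643268/48025 ≈ 2.4625e+10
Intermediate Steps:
X = 156899 (X = 138859 + 18040 = 156899)
(X + 383402/(-64851 - 79224))*(H(-643) + 157591) = (156899 + 383402/(-64851 - 79224))*(-643 + 157591) = (156899 + 383402/(-144075))*156948 = (156899 + 383402*(-1/144075))*156948 = (156899 - 383402/144075)*156948 = (22604840023/144075)*156948 = 1182594810643268/48025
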